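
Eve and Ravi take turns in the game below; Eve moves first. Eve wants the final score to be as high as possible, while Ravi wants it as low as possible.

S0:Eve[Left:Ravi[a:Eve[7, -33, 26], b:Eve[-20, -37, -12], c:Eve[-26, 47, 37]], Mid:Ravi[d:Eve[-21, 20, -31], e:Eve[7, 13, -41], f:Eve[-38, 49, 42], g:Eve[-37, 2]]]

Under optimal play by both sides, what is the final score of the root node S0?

a (Eve): max(7, -33, 26) = 26
b (Eve): max(-20, -37, -12) = -12
c (Eve): max(-26, 47, 37) = 47
Left (Ravi): min(26, -12, 47) = -12
d (Eve): max(-21, 20, -31) = 20
e (Eve): max(7, 13, -41) = 13
f (Eve): max(-38, 49, 42) = 49
g (Eve): max(-37, 2) = 2
Mid (Ravi): min(20, 13, 49, 2) = 2
S0 (Eve): max(-12, 2) = 2

2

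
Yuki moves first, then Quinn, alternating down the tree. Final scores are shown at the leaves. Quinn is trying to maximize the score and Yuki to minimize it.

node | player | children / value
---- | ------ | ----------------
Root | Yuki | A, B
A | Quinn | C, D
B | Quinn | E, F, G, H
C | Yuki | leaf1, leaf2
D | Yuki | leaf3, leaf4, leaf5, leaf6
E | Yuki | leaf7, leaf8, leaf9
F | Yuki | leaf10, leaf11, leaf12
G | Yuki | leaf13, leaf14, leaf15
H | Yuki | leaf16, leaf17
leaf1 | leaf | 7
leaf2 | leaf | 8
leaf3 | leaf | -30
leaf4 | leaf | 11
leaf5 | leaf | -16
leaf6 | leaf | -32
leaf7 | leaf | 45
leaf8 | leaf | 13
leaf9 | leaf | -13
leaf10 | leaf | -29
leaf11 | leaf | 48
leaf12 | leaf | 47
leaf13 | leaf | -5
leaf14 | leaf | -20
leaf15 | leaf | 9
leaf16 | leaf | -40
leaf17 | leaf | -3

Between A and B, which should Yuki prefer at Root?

B

C (Yuki): min(7, 8) = 7
D (Yuki): min(-30, 11, -16, -32) = -32
A (Quinn): max(7, -32) = 7
E (Yuki): min(45, 13, -13) = -13
F (Yuki): min(-29, 48, 47) = -29
G (Yuki): min(-5, -20, 9) = -20
H (Yuki): min(-40, -3) = -40
B (Quinn): max(-13, -29, -20, -40) = -13
Yuki prefers the lower value; A=7, B=-13. B is better since -13 < 7.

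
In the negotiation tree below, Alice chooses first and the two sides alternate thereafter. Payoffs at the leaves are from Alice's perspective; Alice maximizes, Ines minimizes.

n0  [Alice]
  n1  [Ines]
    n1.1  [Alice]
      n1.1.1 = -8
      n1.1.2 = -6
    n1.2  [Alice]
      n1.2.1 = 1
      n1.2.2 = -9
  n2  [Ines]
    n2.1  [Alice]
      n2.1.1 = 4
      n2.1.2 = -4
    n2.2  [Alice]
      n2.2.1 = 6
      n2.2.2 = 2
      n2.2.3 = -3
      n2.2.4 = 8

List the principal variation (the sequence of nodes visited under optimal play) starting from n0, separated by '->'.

n0 -> n2 -> n2.1 -> n2.1.1

n1.1 (Alice): max(-8, -6) = -6
n1.2 (Alice): max(1, -9) = 1
n1 (Ines): min(-6, 1) = -6
n2.1 (Alice): max(4, -4) = 4
n2.2 (Alice): max(6, 2, -3, 8) = 8
n2 (Ines): min(4, 8) = 4
n0 (Alice): max(-6, 4) = 4
At n0, Alice picks n2 (highest: 4).
At n2, Ines picks n2.1 (lowest: 4).
At n2.1, Alice picks n2.1.1 (highest: 4).
Terminal value 4.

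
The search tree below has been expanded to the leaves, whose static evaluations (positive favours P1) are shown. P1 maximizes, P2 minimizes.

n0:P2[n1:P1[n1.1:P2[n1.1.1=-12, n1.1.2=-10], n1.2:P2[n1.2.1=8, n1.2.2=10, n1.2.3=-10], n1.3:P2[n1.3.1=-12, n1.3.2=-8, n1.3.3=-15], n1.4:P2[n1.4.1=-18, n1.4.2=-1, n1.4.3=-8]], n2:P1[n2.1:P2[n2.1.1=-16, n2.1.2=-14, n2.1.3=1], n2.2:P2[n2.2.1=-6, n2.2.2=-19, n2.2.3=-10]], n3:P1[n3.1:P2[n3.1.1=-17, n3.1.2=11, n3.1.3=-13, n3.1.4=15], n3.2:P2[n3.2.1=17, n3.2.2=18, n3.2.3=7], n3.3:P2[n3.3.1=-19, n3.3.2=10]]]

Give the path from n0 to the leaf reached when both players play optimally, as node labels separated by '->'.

n1.1 (P2): min(-12, -10) = -12
n1.2 (P2): min(8, 10, -10) = -10
n1.3 (P2): min(-12, -8, -15) = -15
n1.4 (P2): min(-18, -1, -8) = -18
n1 (P1): max(-12, -10, -15, -18) = -10
n2.1 (P2): min(-16, -14, 1) = -16
n2.2 (P2): min(-6, -19, -10) = -19
n2 (P1): max(-16, -19) = -16
n3.1 (P2): min(-17, 11, -13, 15) = -17
n3.2 (P2): min(17, 18, 7) = 7
n3.3 (P2): min(-19, 10) = -19
n3 (P1): max(-17, 7, -19) = 7
n0 (P2): min(-10, -16, 7) = -16
At n0, P2 picks n2 (lowest: -16).
At n2, P1 picks n2.1 (highest: -16).
At n2.1, P2 picks n2.1.1 (lowest: -16).
Terminal value -16.

n0 -> n2 -> n2.1 -> n2.1.1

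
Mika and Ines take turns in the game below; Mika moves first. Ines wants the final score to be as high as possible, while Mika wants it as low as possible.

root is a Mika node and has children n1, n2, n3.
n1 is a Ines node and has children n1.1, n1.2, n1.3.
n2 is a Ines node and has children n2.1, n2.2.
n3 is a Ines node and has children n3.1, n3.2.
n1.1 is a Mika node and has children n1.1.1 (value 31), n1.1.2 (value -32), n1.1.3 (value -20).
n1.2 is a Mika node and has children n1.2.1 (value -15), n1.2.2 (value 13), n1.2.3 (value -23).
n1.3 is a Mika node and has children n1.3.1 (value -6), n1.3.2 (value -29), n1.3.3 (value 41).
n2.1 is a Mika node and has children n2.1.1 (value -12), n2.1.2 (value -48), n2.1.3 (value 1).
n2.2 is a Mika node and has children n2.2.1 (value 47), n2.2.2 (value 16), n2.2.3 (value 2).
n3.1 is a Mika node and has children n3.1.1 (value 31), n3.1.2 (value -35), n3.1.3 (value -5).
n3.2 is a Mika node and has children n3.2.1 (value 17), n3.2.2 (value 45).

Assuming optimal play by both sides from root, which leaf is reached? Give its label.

n1.1 (Mika): min(31, -32, -20) = -32
n1.2 (Mika): min(-15, 13, -23) = -23
n1.3 (Mika): min(-6, -29, 41) = -29
n1 (Ines): max(-32, -23, -29) = -23
n2.1 (Mika): min(-12, -48, 1) = -48
n2.2 (Mika): min(47, 16, 2) = 2
n2 (Ines): max(-48, 2) = 2
n3.1 (Mika): min(31, -35, -5) = -35
n3.2 (Mika): min(17, 45) = 17
n3 (Ines): max(-35, 17) = 17
root (Mika): min(-23, 2, 17) = -23
At root, Mika picks n1 (lowest: -23).
At n1, Ines picks n1.2 (highest: -23).
At n1.2, Mika picks n1.2.3 (lowest: -23).
Terminal value -23.

n1.2.3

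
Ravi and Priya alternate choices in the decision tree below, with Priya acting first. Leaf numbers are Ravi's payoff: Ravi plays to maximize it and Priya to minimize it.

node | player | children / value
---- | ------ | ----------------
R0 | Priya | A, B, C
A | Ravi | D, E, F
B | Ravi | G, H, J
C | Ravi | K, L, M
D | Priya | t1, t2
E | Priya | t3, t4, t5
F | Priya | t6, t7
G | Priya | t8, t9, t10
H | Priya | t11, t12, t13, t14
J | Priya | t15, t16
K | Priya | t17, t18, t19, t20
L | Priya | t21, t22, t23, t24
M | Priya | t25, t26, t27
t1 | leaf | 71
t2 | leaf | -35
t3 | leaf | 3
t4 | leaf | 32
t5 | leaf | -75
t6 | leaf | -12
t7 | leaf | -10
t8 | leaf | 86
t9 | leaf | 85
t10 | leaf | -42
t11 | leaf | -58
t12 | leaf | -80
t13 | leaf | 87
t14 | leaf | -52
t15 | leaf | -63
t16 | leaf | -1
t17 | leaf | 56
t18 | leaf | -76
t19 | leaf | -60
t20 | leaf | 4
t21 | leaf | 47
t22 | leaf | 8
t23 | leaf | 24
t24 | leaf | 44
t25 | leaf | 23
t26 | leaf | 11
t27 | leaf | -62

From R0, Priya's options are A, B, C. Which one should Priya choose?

D (Priya): min(71, -35) = -35
E (Priya): min(3, 32, -75) = -75
F (Priya): min(-12, -10) = -12
A (Ravi): max(-35, -75, -12) = -12
G (Priya): min(86, 85, -42) = -42
H (Priya): min(-58, -80, 87, -52) = -80
J (Priya): min(-63, -1) = -63
B (Ravi): max(-42, -80, -63) = -42
K (Priya): min(56, -76, -60, 4) = -76
L (Priya): min(47, 8, 24, 44) = 8
M (Priya): min(23, 11, -62) = -62
C (Ravi): max(-76, 8, -62) = 8
R0 (Priya): min(-12, -42, 8) = -42
Priya at R0 wants the lowest of {A=-12, B=-42, C=8}, so chooses B.

B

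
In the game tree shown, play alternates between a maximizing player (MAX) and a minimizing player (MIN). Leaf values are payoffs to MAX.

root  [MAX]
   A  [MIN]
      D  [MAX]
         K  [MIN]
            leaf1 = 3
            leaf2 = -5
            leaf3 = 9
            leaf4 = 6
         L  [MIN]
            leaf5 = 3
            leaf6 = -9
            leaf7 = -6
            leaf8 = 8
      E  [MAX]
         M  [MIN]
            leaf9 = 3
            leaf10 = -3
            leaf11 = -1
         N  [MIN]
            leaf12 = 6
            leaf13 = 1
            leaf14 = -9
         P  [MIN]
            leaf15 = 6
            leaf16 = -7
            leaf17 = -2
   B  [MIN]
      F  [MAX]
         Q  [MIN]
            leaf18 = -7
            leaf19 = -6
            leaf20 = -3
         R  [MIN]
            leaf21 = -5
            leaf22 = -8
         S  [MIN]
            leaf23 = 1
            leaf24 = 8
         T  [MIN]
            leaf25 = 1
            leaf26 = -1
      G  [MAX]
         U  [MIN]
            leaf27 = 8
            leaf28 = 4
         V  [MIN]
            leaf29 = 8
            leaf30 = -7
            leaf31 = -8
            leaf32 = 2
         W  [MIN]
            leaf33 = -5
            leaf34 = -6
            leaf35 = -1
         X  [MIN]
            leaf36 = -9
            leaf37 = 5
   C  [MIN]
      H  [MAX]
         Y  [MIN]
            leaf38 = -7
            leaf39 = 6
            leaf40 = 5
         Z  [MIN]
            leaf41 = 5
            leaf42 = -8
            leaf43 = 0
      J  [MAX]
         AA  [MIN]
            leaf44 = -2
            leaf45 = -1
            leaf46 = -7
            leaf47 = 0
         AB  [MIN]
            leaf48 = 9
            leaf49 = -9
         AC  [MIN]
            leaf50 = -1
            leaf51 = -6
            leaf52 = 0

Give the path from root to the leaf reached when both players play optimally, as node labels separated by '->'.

root -> B -> F -> S -> leaf23

K (MIN): min(3, -5, 9, 6) = -5
L (MIN): min(3, -9, -6, 8) = -9
D (MAX): max(-5, -9) = -5
M (MIN): min(3, -3, -1) = -3
N (MIN): min(6, 1, -9) = -9
P (MIN): min(6, -7, -2) = -7
E (MAX): max(-3, -9, -7) = -3
A (MIN): min(-5, -3) = -5
Q (MIN): min(-7, -6, -3) = -7
R (MIN): min(-5, -8) = -8
S (MIN): min(1, 8) = 1
T (MIN): min(1, -1) = -1
F (MAX): max(-7, -8, 1, -1) = 1
U (MIN): min(8, 4) = 4
V (MIN): min(8, -7, -8, 2) = -8
W (MIN): min(-5, -6, -1) = -6
X (MIN): min(-9, 5) = -9
G (MAX): max(4, -8, -6, -9) = 4
B (MIN): min(1, 4) = 1
Y (MIN): min(-7, 6, 5) = -7
Z (MIN): min(5, -8, 0) = -8
H (MAX): max(-7, -8) = -7
AA (MIN): min(-2, -1, -7, 0) = -7
AB (MIN): min(9, -9) = -9
AC (MIN): min(-1, -6, 0) = -6
J (MAX): max(-7, -9, -6) = -6
C (MIN): min(-7, -6) = -7
root (MAX): max(-5, 1, -7) = 1
At root, MAX picks B (highest: 1).
At B, MIN picks F (lowest: 1).
At F, MAX picks S (highest: 1).
At S, MIN picks leaf23 (lowest: 1).
Terminal value 1.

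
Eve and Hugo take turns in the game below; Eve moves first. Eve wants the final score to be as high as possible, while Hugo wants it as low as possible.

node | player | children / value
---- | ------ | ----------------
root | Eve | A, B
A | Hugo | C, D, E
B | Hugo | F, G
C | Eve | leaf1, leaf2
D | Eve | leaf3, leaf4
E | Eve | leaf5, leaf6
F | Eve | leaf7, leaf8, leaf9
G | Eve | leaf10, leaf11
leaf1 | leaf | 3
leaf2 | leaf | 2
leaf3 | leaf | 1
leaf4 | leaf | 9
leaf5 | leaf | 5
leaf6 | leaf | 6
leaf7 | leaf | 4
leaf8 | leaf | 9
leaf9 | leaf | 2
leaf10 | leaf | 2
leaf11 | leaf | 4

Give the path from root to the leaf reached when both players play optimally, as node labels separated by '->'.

root -> B -> G -> leaf11

C (Eve): max(3, 2) = 3
D (Eve): max(1, 9) = 9
E (Eve): max(5, 6) = 6
A (Hugo): min(3, 9, 6) = 3
F (Eve): max(4, 9, 2) = 9
G (Eve): max(2, 4) = 4
B (Hugo): min(9, 4) = 4
root (Eve): max(3, 4) = 4
At root, Eve picks B (highest: 4).
At B, Hugo picks G (lowest: 4).
At G, Eve picks leaf11 (highest: 4).
Terminal value 4.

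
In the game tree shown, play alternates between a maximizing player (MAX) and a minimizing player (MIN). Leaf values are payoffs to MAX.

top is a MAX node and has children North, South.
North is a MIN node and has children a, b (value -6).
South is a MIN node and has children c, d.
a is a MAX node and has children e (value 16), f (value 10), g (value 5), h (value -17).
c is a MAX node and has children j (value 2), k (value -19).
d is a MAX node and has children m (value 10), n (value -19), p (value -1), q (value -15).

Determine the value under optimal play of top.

2

a (MAX): max(16, 10, 5, -17) = 16
North (MIN): min(16, -6) = -6
c (MAX): max(2, -19) = 2
d (MAX): max(10, -19, -1, -15) = 10
South (MIN): min(2, 10) = 2
top (MAX): max(-6, 2) = 2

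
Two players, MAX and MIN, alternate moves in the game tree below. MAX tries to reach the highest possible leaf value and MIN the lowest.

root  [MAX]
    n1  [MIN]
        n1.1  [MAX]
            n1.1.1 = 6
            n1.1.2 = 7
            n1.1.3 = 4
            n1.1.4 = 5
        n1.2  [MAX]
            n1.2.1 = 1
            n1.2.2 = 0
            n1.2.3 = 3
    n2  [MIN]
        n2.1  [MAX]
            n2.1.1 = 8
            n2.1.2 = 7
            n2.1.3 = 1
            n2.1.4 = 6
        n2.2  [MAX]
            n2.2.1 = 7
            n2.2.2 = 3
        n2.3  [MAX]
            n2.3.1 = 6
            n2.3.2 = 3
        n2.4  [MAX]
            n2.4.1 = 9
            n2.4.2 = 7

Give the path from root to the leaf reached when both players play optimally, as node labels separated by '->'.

n1.1 (MAX): max(6, 7, 4, 5) = 7
n1.2 (MAX): max(1, 0, 3) = 3
n1 (MIN): min(7, 3) = 3
n2.1 (MAX): max(8, 7, 1, 6) = 8
n2.2 (MAX): max(7, 3) = 7
n2.3 (MAX): max(6, 3) = 6
n2.4 (MAX): max(9, 7) = 9
n2 (MIN): min(8, 7, 6, 9) = 6
root (MAX): max(3, 6) = 6
At root, MAX picks n2 (highest: 6).
At n2, MIN picks n2.3 (lowest: 6).
At n2.3, MAX picks n2.3.1 (highest: 6).
Terminal value 6.

root -> n2 -> n2.3 -> n2.3.1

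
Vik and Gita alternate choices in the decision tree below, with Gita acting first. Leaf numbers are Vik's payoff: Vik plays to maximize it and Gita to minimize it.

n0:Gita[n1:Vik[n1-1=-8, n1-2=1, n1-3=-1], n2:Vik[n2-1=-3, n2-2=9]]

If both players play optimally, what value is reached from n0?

n1 (Vik): max(-8, 1, -1) = 1
n2 (Vik): max(-3, 9) = 9
n0 (Gita): min(1, 9) = 1

1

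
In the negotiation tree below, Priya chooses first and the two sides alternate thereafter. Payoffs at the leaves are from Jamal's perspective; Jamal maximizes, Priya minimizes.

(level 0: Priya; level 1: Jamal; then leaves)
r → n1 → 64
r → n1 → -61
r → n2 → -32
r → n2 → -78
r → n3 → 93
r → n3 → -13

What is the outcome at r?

n1 (Jamal): max(64, -61) = 64
n2 (Jamal): max(-32, -78) = -32
n3 (Jamal): max(93, -13) = 93
r (Priya): min(64, -32, 93) = -32

-32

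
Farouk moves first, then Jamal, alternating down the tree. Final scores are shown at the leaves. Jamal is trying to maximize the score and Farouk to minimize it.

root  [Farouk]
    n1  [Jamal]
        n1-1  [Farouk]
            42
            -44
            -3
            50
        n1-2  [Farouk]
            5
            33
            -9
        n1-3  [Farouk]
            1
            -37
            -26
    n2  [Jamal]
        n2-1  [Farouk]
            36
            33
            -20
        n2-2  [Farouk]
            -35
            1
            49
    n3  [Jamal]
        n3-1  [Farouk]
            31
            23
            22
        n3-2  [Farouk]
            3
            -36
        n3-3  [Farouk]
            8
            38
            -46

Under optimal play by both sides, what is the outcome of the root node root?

n1-1 (Farouk): min(42, -44, -3, 50) = -44
n1-2 (Farouk): min(5, 33, -9) = -9
n1-3 (Farouk): min(1, -37, -26) = -37
n1 (Jamal): max(-44, -9, -37) = -9
n2-1 (Farouk): min(36, 33, -20) = -20
n2-2 (Farouk): min(-35, 1, 49) = -35
n2 (Jamal): max(-20, -35) = -20
n3-1 (Farouk): min(31, 23, 22) = 22
n3-2 (Farouk): min(3, -36) = -36
n3-3 (Farouk): min(8, 38, -46) = -46
n3 (Jamal): max(22, -36, -46) = 22
root (Farouk): min(-9, -20, 22) = -20

-20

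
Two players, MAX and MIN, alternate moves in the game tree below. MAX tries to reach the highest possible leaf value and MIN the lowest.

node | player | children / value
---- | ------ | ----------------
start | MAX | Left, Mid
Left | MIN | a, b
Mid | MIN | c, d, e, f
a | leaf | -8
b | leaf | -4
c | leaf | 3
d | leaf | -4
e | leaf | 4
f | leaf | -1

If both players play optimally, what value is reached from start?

-4

Left (MIN): min(-8, -4) = -8
Mid (MIN): min(3, -4, 4, -1) = -4
start (MAX): max(-8, -4) = -4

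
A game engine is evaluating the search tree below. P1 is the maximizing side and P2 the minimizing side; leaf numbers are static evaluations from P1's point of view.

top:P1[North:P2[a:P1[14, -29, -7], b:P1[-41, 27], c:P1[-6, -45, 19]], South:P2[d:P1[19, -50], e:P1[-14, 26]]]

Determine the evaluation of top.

a (P1): max(14, -29, -7) = 14
b (P1): max(-41, 27) = 27
c (P1): max(-6, -45, 19) = 19
North (P2): min(14, 27, 19) = 14
d (P1): max(19, -50) = 19
e (P1): max(-14, 26) = 26
South (P2): min(19, 26) = 19
top (P1): max(14, 19) = 19

19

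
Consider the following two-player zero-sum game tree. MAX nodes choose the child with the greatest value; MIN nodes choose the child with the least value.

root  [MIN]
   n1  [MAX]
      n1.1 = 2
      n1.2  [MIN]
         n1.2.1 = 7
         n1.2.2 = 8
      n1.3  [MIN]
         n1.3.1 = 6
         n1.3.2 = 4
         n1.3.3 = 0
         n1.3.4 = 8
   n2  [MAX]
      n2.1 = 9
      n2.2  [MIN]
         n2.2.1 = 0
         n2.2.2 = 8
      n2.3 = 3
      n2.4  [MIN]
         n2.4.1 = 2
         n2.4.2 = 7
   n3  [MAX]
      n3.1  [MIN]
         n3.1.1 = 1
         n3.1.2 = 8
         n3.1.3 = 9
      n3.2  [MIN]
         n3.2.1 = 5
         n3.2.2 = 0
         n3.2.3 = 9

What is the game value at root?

n1.2 (MIN): min(7, 8) = 7
n1.3 (MIN): min(6, 4, 0, 8) = 0
n1 (MAX): max(2, 7, 0) = 7
n2.2 (MIN): min(0, 8) = 0
n2.4 (MIN): min(2, 7) = 2
n2 (MAX): max(9, 0, 3, 2) = 9
n3.1 (MIN): min(1, 8, 9) = 1
n3.2 (MIN): min(5, 0, 9) = 0
n3 (MAX): max(1, 0) = 1
root (MIN): min(7, 9, 1) = 1

1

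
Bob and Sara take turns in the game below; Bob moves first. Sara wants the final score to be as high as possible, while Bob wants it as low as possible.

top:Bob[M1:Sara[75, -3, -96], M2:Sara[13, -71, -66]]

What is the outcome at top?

13

M1 (Sara): max(75, -3, -96) = 75
M2 (Sara): max(13, -71, -66) = 13
top (Bob): min(75, 13) = 13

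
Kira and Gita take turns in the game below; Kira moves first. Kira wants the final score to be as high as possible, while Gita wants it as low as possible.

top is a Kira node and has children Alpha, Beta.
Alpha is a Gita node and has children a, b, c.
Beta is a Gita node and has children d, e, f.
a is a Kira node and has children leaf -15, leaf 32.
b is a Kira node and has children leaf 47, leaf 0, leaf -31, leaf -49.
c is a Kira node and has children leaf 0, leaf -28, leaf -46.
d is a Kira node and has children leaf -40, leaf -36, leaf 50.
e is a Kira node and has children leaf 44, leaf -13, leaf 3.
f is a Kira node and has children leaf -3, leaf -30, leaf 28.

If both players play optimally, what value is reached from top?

a (Kira): max(-15, 32) = 32
b (Kira): max(47, 0, -31, -49) = 47
c (Kira): max(0, -28, -46) = 0
Alpha (Gita): min(32, 47, 0) = 0
d (Kira): max(-40, -36, 50) = 50
e (Kira): max(44, -13, 3) = 44
f (Kira): max(-3, -30, 28) = 28
Beta (Gita): min(50, 44, 28) = 28
top (Kira): max(0, 28) = 28

28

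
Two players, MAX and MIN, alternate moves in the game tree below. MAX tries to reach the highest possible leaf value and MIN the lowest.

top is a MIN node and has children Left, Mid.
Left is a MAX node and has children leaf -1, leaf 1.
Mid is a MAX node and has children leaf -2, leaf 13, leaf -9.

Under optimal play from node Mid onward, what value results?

Mid (MAX): max(-2, 13, -9) = 13

13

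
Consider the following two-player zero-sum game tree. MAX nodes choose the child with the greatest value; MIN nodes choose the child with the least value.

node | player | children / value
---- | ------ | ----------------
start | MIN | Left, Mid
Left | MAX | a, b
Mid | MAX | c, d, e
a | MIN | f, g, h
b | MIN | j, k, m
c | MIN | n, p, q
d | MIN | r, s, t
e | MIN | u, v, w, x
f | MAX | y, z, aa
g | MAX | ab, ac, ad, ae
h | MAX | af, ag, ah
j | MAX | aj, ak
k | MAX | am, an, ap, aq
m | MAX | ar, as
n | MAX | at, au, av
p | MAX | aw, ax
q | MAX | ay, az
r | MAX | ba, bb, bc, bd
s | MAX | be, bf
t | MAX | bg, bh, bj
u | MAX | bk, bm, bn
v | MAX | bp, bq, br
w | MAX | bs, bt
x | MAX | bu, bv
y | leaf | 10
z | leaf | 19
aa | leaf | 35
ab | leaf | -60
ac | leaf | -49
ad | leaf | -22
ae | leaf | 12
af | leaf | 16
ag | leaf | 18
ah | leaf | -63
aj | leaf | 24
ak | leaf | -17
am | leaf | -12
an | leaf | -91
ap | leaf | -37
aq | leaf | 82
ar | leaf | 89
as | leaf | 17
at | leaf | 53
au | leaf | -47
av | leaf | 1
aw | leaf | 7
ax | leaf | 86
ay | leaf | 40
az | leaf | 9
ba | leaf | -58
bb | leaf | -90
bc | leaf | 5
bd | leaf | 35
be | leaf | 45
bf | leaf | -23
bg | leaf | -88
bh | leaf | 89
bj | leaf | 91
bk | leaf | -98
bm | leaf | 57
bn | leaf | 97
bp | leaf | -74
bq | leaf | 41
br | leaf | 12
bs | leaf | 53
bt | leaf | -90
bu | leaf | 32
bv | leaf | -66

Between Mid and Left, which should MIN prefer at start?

n (MAX): max(53, -47, 1) = 53
p (MAX): max(7, 86) = 86
q (MAX): max(40, 9) = 40
c (MIN): min(53, 86, 40) = 40
r (MAX): max(-58, -90, 5, 35) = 35
s (MAX): max(45, -23) = 45
t (MAX): max(-88, 89, 91) = 91
d (MIN): min(35, 45, 91) = 35
u (MAX): max(-98, 57, 97) = 97
v (MAX): max(-74, 41, 12) = 41
w (MAX): max(53, -90) = 53
x (MAX): max(32, -66) = 32
e (MIN): min(97, 41, 53, 32) = 32
Mid (MAX): max(40, 35, 32) = 40
f (MAX): max(10, 19, 35) = 35
g (MAX): max(-60, -49, -22, 12) = 12
h (MAX): max(16, 18, -63) = 18
a (MIN): min(35, 12, 18) = 12
j (MAX): max(24, -17) = 24
k (MAX): max(-12, -91, -37, 82) = 82
m (MAX): max(89, 17) = 89
b (MIN): min(24, 82, 89) = 24
Left (MAX): max(12, 24) = 24
MIN prefers the lower value; Mid=40, Left=24. Left is better since 24 < 40.

Left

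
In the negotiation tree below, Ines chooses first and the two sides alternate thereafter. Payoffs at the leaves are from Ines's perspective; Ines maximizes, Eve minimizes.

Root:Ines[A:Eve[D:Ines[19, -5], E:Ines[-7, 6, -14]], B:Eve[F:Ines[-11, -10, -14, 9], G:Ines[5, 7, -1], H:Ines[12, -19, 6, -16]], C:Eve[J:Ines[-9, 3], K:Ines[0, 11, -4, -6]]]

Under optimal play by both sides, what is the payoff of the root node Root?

7

D (Ines): max(19, -5) = 19
E (Ines): max(-7, 6, -14) = 6
A (Eve): min(19, 6) = 6
F (Ines): max(-11, -10, -14, 9) = 9
G (Ines): max(5, 7, -1) = 7
H (Ines): max(12, -19, 6, -16) = 12
B (Eve): min(9, 7, 12) = 7
J (Ines): max(-9, 3) = 3
K (Ines): max(0, 11, -4, -6) = 11
C (Eve): min(3, 11) = 3
Root (Ines): max(6, 7, 3) = 7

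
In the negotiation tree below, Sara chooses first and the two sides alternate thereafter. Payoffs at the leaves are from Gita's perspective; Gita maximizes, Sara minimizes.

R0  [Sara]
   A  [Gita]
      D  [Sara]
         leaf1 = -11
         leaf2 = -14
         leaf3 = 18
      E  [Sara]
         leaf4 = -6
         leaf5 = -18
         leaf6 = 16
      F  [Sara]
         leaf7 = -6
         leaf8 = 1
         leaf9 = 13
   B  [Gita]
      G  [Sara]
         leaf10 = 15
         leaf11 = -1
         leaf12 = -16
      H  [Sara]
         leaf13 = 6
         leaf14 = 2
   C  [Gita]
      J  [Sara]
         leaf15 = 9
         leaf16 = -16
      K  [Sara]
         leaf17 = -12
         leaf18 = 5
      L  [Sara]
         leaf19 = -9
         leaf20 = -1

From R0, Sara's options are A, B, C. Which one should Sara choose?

C

D (Sara): min(-11, -14, 18) = -14
E (Sara): min(-6, -18, 16) = -18
F (Sara): min(-6, 1, 13) = -6
A (Gita): max(-14, -18, -6) = -6
G (Sara): min(15, -1, -16) = -16
H (Sara): min(6, 2) = 2
B (Gita): max(-16, 2) = 2
J (Sara): min(9, -16) = -16
K (Sara): min(-12, 5) = -12
L (Sara): min(-9, -1) = -9
C (Gita): max(-16, -12, -9) = -9
R0 (Sara): min(-6, 2, -9) = -9
Sara at R0 wants the lowest of {A=-6, B=2, C=-9}, so chooses C.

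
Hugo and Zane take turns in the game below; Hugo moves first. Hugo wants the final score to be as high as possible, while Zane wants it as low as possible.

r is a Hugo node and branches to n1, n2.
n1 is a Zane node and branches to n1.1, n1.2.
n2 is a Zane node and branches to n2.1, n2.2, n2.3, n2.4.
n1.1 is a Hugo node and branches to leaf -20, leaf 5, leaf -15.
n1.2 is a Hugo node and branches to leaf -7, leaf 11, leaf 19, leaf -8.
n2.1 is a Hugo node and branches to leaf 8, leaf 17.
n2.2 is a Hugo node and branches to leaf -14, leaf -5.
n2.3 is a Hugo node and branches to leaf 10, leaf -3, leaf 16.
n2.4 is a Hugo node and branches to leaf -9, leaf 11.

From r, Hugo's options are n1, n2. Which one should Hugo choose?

n1.1 (Hugo): max(-20, 5, -15) = 5
n1.2 (Hugo): max(-7, 11, 19, -8) = 19
n1 (Zane): min(5, 19) = 5
n2.1 (Hugo): max(8, 17) = 17
n2.2 (Hugo): max(-14, -5) = -5
n2.3 (Hugo): max(10, -3, 16) = 16
n2.4 (Hugo): max(-9, 11) = 11
n2 (Zane): min(17, -5, 16, 11) = -5
r (Hugo): max(5, -5) = 5
Hugo at r wants the highest of {n1=5, n2=-5}, so chooses n1.

n1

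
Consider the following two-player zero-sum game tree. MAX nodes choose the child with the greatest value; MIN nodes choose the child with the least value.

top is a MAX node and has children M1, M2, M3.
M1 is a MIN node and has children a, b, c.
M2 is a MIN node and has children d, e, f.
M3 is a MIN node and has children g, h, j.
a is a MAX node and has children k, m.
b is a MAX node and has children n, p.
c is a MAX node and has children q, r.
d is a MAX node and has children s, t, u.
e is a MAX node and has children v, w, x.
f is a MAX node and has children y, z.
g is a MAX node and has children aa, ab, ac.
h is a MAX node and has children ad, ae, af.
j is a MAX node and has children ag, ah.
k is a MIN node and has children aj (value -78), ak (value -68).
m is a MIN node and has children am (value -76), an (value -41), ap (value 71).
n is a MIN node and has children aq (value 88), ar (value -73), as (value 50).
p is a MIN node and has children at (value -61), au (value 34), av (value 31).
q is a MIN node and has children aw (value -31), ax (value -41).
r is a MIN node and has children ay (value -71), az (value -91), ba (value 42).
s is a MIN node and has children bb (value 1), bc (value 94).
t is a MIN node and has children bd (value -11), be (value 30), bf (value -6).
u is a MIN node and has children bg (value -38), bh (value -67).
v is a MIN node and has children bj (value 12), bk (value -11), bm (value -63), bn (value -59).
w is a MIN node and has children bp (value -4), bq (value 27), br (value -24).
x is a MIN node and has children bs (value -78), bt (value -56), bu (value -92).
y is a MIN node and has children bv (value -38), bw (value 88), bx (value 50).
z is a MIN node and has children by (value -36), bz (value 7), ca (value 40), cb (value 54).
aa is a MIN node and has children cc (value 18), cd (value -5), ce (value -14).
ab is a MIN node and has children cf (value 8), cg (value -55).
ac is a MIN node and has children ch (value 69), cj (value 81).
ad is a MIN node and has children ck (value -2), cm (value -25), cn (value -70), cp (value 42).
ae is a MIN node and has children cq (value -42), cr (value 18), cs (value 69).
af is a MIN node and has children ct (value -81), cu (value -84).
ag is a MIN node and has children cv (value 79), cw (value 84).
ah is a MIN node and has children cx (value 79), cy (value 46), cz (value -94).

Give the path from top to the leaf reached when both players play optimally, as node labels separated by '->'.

k (MIN): min(-78, -68) = -78
m (MIN): min(-76, -41, 71) = -76
a (MAX): max(-78, -76) = -76
n (MIN): min(88, -73, 50) = -73
p (MIN): min(-61, 34, 31) = -61
b (MAX): max(-73, -61) = -61
q (MIN): min(-31, -41) = -41
r (MIN): min(-71, -91, 42) = -91
c (MAX): max(-41, -91) = -41
M1 (MIN): min(-76, -61, -41) = -76
s (MIN): min(1, 94) = 1
t (MIN): min(-11, 30, -6) = -11
u (MIN): min(-38, -67) = -67
d (MAX): max(1, -11, -67) = 1
v (MIN): min(12, -11, -63, -59) = -63
w (MIN): min(-4, 27, -24) = -24
x (MIN): min(-78, -56, -92) = -92
e (MAX): max(-63, -24, -92) = -24
y (MIN): min(-38, 88, 50) = -38
z (MIN): min(-36, 7, 40, 54) = -36
f (MAX): max(-38, -36) = -36
M2 (MIN): min(1, -24, -36) = -36
aa (MIN): min(18, -5, -14) = -14
ab (MIN): min(8, -55) = -55
ac (MIN): min(69, 81) = 69
g (MAX): max(-14, -55, 69) = 69
ad (MIN): min(-2, -25, -70, 42) = -70
ae (MIN): min(-42, 18, 69) = -42
af (MIN): min(-81, -84) = -84
h (MAX): max(-70, -42, -84) = -42
ag (MIN): min(79, 84) = 79
ah (MIN): min(79, 46, -94) = -94
j (MAX): max(79, -94) = 79
M3 (MIN): min(69, -42, 79) = -42
top (MAX): max(-76, -36, -42) = -36
At top, MAX picks M2 (highest: -36).
At M2, MIN picks f (lowest: -36).
At f, MAX picks z (highest: -36).
At z, MIN picks by (lowest: -36).
Terminal value -36.

top -> M2 -> f -> z -> by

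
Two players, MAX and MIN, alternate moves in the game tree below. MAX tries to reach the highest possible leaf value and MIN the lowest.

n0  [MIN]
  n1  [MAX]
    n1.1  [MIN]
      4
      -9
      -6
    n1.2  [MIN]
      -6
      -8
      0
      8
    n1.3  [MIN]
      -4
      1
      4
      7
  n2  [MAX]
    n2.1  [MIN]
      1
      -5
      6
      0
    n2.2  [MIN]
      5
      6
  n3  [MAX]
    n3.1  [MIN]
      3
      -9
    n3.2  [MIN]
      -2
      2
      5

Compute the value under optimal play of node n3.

-2

n3.1 (MIN): min(3, -9) = -9
n3.2 (MIN): min(-2, 2, 5) = -2
n3 (MAX): max(-9, -2) = -2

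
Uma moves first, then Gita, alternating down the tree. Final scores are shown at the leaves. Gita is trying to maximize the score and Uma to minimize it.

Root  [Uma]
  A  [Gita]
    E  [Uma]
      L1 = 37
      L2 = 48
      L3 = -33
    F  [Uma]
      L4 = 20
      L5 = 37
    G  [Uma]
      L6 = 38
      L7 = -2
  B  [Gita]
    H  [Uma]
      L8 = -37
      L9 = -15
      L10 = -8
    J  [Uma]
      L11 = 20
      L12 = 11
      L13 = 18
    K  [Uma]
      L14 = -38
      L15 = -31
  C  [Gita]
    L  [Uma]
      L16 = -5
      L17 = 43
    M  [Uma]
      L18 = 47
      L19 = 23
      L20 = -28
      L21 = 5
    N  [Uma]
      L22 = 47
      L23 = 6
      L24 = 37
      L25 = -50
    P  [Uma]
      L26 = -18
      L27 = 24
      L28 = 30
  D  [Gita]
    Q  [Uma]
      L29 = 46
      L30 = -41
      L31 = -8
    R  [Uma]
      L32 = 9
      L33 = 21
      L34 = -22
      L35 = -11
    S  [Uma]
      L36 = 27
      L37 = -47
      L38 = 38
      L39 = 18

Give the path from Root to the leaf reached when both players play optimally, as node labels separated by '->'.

E (Uma): min(37, 48, -33) = -33
F (Uma): min(20, 37) = 20
G (Uma): min(38, -2) = -2
A (Gita): max(-33, 20, -2) = 20
H (Uma): min(-37, -15, -8) = -37
J (Uma): min(20, 11, 18) = 11
K (Uma): min(-38, -31) = -38
B (Gita): max(-37, 11, -38) = 11
L (Uma): min(-5, 43) = -5
M (Uma): min(47, 23, -28, 5) = -28
N (Uma): min(47, 6, 37, -50) = -50
P (Uma): min(-18, 24, 30) = -18
C (Gita): max(-5, -28, -50, -18) = -5
Q (Uma): min(46, -41, -8) = -41
R (Uma): min(9, 21, -22, -11) = -22
S (Uma): min(27, -47, 38, 18) = -47
D (Gita): max(-41, -22, -47) = -22
Root (Uma): min(20, 11, -5, -22) = -22
At Root, Uma picks D (lowest: -22).
At D, Gita picks R (highest: -22).
At R, Uma picks L34 (lowest: -22).
Terminal value -22.

Root -> D -> R -> L34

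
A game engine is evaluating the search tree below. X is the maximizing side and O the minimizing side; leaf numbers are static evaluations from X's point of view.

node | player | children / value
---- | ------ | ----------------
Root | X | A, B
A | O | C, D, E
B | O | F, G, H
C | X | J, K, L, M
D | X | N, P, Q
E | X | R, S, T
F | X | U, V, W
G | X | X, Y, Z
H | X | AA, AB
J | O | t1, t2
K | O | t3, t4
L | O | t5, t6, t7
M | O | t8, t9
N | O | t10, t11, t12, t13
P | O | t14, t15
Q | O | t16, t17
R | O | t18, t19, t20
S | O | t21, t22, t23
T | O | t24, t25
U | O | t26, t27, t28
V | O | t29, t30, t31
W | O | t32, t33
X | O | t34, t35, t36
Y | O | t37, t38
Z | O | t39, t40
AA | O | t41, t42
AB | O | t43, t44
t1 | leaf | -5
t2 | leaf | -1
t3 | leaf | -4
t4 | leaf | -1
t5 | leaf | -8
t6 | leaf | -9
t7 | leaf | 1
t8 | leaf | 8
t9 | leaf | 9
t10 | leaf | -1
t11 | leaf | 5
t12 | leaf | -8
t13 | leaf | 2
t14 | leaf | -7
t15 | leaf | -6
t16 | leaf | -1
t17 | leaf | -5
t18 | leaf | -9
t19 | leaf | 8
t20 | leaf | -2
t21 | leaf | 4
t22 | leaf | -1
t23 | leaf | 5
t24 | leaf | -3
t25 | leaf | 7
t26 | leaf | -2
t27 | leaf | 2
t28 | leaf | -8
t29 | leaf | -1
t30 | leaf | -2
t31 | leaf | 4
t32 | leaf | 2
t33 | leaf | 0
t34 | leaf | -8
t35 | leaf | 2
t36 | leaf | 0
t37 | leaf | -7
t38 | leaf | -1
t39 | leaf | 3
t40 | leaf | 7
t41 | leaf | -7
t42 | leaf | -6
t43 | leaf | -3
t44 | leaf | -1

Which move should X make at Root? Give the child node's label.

B

J (O): min(-5, -1) = -5
K (O): min(-4, -1) = -4
L (O): min(-8, -9, 1) = -9
M (O): min(8, 9) = 8
C (X): max(-5, -4, -9, 8) = 8
N (O): min(-1, 5, -8, 2) = -8
P (O): min(-7, -6) = -7
Q (O): min(-1, -5) = -5
D (X): max(-8, -7, -5) = -5
R (O): min(-9, 8, -2) = -9
S (O): min(4, -1, 5) = -1
T (O): min(-3, 7) = -3
E (X): max(-9, -1, -3) = -1
A (O): min(8, -5, -1) = -5
U (O): min(-2, 2, -8) = -8
V (O): min(-1, -2, 4) = -2
W (O): min(2, 0) = 0
F (X): max(-8, -2, 0) = 0
X (O): min(-8, 2, 0) = -8
Y (O): min(-7, -1) = -7
Z (O): min(3, 7) = 3
G (X): max(-8, -7, 3) = 3
AA (O): min(-7, -6) = -7
AB (O): min(-3, -1) = -3
H (X): max(-7, -3) = -3
B (O): min(0, 3, -3) = -3
Root (X): max(-5, -3) = -3
X at Root wants the highest of {A=-5, B=-3}, so chooses B.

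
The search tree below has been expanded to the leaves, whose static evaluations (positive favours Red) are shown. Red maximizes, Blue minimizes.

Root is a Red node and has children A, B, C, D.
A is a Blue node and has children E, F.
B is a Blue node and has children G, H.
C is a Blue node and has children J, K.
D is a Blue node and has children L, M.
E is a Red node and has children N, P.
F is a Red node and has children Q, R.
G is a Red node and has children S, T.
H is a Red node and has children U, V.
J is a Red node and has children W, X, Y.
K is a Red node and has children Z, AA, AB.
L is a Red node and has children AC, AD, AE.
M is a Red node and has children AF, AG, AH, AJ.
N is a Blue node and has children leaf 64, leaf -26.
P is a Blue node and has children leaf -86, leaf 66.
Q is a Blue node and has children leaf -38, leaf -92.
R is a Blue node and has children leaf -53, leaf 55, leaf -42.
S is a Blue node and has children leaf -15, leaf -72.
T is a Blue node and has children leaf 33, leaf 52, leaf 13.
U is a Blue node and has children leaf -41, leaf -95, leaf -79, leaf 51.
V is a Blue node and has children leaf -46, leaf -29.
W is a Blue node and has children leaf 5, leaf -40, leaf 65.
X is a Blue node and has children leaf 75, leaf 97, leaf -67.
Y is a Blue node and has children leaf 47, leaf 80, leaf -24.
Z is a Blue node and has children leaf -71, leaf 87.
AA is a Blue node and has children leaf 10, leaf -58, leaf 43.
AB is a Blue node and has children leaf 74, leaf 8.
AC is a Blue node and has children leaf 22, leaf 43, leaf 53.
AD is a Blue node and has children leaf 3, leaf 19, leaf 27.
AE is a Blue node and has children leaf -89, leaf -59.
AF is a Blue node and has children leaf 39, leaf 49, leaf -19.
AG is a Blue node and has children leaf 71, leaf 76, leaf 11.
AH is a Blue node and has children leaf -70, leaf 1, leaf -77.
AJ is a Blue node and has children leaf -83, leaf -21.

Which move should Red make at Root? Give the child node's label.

N (Blue): min(64, -26) = -26
P (Blue): min(-86, 66) = -86
E (Red): max(-26, -86) = -26
Q (Blue): min(-38, -92) = -92
R (Blue): min(-53, 55, -42) = -53
F (Red): max(-92, -53) = -53
A (Blue): min(-26, -53) = -53
S (Blue): min(-15, -72) = -72
T (Blue): min(33, 52, 13) = 13
G (Red): max(-72, 13) = 13
U (Blue): min(-41, -95, -79, 51) = -95
V (Blue): min(-46, -29) = -46
H (Red): max(-95, -46) = -46
B (Blue): min(13, -46) = -46
W (Blue): min(5, -40, 65) = -40
X (Blue): min(75, 97, -67) = -67
Y (Blue): min(47, 80, -24) = -24
J (Red): max(-40, -67, -24) = -24
Z (Blue): min(-71, 87) = -71
AA (Blue): min(10, -58, 43) = -58
AB (Blue): min(74, 8) = 8
K (Red): max(-71, -58, 8) = 8
C (Blue): min(-24, 8) = -24
AC (Blue): min(22, 43, 53) = 22
AD (Blue): min(3, 19, 27) = 3
AE (Blue): min(-89, -59) = -89
L (Red): max(22, 3, -89) = 22
AF (Blue): min(39, 49, -19) = -19
AG (Blue): min(71, 76, 11) = 11
AH (Blue): min(-70, 1, -77) = -77
AJ (Blue): min(-83, -21) = -83
M (Red): max(-19, 11, -77, -83) = 11
D (Blue): min(22, 11) = 11
Root (Red): max(-53, -46, -24, 11) = 11
Red at Root wants the highest of {A=-53, B=-46, C=-24, D=11}, so chooses D.

D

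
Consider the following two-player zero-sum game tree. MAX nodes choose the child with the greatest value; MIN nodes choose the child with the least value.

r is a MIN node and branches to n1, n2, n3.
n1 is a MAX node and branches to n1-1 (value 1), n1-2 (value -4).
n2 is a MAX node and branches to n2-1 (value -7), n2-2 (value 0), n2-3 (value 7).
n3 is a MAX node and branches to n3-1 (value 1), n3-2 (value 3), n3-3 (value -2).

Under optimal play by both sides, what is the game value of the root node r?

1

n1 (MAX): max(1, -4) = 1
n2 (MAX): max(-7, 0, 7) = 7
n3 (MAX): max(1, 3, -2) = 3
r (MIN): min(1, 7, 3) = 1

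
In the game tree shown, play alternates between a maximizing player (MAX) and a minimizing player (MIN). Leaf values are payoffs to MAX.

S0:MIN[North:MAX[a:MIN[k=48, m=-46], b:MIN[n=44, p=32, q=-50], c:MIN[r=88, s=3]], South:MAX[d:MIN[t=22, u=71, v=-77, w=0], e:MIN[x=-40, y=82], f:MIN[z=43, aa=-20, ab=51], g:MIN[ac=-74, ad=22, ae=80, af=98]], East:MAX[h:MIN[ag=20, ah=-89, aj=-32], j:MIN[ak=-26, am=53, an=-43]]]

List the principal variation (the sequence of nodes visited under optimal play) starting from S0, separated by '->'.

S0 -> East -> j -> an

a (MIN): min(48, -46) = -46
b (MIN): min(44, 32, -50) = -50
c (MIN): min(88, 3) = 3
North (MAX): max(-46, -50, 3) = 3
d (MIN): min(22, 71, -77, 0) = -77
e (MIN): min(-40, 82) = -40
f (MIN): min(43, -20, 51) = -20
g (MIN): min(-74, 22, 80, 98) = -74
South (MAX): max(-77, -40, -20, -74) = -20
h (MIN): min(20, -89, -32) = -89
j (MIN): min(-26, 53, -43) = -43
East (MAX): max(-89, -43) = -43
S0 (MIN): min(3, -20, -43) = -43
At S0, MIN picks East (lowest: -43).
At East, MAX picks j (highest: -43).
At j, MIN picks an (lowest: -43).
Terminal value -43.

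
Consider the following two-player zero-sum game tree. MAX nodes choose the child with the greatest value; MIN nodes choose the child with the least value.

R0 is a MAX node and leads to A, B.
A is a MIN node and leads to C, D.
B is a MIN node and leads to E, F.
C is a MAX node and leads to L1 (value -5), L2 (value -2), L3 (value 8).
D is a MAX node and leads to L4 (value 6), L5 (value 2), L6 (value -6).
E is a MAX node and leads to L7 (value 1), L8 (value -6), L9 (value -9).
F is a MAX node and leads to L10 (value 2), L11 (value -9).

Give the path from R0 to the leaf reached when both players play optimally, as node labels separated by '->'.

C (MAX): max(-5, -2, 8) = 8
D (MAX): max(6, 2, -6) = 6
A (MIN): min(8, 6) = 6
E (MAX): max(1, -6, -9) = 1
F (MAX): max(2, -9) = 2
B (MIN): min(1, 2) = 1
R0 (MAX): max(6, 1) = 6
At R0, MAX picks A (highest: 6).
At A, MIN picks D (lowest: 6).
At D, MAX picks L4 (highest: 6).
Terminal value 6.

R0 -> A -> D -> L4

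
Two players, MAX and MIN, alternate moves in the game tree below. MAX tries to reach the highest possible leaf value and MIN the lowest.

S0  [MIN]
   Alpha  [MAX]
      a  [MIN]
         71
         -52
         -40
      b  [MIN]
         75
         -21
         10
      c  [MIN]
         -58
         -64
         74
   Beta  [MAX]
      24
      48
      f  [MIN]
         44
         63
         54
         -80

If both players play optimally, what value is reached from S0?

-21

a (MIN): min(71, -52, -40) = -52
b (MIN): min(75, -21, 10) = -21
c (MIN): min(-58, -64, 74) = -64
Alpha (MAX): max(-52, -21, -64) = -21
f (MIN): min(44, 63, 54, -80) = -80
Beta (MAX): max(24, 48, -80) = 48
S0 (MIN): min(-21, 48) = -21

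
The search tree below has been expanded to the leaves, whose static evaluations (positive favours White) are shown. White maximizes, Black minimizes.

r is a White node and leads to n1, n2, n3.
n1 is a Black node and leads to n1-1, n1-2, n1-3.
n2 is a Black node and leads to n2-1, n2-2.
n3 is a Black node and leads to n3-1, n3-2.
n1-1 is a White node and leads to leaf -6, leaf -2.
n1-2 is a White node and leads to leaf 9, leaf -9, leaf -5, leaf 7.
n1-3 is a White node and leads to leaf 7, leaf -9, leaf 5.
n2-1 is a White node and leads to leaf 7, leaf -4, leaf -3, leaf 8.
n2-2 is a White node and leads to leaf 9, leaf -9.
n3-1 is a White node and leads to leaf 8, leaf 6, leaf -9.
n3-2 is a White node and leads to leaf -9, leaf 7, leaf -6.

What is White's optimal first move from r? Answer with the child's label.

n2

n1-1 (White): max(-6, -2) = -2
n1-2 (White): max(9, -9, -5, 7) = 9
n1-3 (White): max(7, -9, 5) = 7
n1 (Black): min(-2, 9, 7) = -2
n2-1 (White): max(7, -4, -3, 8) = 8
n2-2 (White): max(9, -9) = 9
n2 (Black): min(8, 9) = 8
n3-1 (White): max(8, 6, -9) = 8
n3-2 (White): max(-9, 7, -6) = 7
n3 (Black): min(8, 7) = 7
r (White): max(-2, 8, 7) = 8
White at r wants the highest of {n1=-2, n2=8, n3=7}, so chooses n2.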